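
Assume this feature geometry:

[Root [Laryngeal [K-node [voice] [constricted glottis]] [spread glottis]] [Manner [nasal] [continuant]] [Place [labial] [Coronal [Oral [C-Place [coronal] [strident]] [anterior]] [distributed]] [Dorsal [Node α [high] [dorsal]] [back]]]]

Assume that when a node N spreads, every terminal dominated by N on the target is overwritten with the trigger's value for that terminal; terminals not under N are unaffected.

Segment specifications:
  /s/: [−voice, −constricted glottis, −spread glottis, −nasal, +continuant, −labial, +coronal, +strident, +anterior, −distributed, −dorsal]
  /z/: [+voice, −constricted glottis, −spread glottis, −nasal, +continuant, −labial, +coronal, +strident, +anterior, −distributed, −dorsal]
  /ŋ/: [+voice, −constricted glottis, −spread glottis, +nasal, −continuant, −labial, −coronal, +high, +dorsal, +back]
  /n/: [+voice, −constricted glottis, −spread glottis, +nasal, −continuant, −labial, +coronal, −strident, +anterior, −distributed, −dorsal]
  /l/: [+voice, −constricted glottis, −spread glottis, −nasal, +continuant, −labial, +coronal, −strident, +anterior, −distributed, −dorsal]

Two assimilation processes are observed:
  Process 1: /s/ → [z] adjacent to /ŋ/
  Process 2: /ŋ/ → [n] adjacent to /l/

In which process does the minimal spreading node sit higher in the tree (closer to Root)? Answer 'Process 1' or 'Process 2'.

Process 1 alters [voice]; the lowest dominating node is [voice] (depth 3 from Root).
In Process 2, [coronal], [anterior], [distributed], [strident], [dorsal], [high], [back] change, so the minimal spreading node is Place at depth 1.
Depth 1 < depth 3; Process 2 involves the structurally higher constituent Place.

Process 2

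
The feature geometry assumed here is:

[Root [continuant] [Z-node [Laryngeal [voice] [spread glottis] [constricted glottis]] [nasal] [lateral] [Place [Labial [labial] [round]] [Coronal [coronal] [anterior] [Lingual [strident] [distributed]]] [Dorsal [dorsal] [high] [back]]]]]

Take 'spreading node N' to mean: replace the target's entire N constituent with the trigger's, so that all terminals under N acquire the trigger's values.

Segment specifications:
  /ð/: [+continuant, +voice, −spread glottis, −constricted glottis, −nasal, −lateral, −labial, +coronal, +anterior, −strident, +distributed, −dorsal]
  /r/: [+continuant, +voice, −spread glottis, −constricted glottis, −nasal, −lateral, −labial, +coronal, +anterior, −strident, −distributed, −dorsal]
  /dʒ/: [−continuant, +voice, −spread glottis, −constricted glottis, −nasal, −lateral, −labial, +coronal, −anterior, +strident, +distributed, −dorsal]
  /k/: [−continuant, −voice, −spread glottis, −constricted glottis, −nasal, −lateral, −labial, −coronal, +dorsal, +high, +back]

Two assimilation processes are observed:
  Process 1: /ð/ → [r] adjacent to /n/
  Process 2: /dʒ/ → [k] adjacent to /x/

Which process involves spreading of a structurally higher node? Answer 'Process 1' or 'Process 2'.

Process 2

Process 1 alters [distributed]; the lowest dominating node is [distributed] (depth 5 from Root).
Process 2: the features that change are [voice], [coronal], [anterior], [distributed], [strident], [dorsal], [high], [back]; the minimal node is Z-node (depth 1).
Z-node is closer to Root than [distributed], so Process 2 spreads the higher node.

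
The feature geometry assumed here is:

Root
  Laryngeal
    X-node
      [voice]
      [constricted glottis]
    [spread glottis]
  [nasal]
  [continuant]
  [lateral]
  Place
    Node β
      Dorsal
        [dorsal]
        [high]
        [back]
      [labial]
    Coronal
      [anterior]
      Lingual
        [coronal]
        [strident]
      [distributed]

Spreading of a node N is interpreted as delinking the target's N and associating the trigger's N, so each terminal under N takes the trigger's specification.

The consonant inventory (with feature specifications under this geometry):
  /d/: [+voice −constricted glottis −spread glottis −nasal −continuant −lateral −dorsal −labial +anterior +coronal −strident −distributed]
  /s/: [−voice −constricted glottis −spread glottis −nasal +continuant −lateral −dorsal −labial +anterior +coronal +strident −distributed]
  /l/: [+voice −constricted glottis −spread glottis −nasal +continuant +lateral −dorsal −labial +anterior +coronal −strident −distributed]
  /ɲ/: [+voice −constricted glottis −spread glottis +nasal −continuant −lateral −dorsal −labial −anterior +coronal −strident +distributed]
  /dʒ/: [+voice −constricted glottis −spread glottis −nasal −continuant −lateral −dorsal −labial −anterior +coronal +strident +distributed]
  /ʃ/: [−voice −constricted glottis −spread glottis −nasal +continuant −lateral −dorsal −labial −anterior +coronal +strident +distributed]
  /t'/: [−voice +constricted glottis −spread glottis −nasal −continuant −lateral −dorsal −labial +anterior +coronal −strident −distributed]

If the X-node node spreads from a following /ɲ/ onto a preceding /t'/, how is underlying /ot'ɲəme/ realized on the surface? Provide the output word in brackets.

[odɲəme]

Terminals under X-node in this geometry: [voice], [constricted glottis].
Spreading X-node from /ɲ/ onto /t'/ replaces those values with /ɲ/'s: [+voice], [−constricted glottis]. Features outside X-node ([spread glottis], [nasal], [continuant], …) stay as in /t'/.
Among the inventory, only /d/ has exactly this specification, giving the surface form [odɲəme].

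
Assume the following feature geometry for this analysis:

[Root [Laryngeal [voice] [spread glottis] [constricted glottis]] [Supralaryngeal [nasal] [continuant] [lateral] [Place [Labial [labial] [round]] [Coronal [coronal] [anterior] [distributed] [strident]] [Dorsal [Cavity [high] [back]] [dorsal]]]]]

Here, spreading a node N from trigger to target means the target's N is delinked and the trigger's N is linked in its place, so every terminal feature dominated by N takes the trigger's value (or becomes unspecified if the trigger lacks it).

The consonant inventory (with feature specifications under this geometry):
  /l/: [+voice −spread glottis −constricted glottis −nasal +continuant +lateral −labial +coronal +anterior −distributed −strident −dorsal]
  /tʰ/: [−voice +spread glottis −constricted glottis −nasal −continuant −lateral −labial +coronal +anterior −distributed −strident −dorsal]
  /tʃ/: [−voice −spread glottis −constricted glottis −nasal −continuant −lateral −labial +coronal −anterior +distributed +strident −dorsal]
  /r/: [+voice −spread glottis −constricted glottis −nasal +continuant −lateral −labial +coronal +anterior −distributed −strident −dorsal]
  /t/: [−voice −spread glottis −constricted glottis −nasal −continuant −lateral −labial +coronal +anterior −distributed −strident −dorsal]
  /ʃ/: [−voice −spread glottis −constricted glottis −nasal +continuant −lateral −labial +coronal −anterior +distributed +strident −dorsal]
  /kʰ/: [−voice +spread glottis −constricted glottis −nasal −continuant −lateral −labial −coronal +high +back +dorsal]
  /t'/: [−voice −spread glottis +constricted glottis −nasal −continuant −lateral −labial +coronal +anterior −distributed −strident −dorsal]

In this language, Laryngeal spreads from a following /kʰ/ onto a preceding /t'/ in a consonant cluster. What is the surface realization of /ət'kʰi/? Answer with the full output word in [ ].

Terminals under Laryngeal in this geometry: [voice], [spread glottis], [constricted glottis].
The target acquires /kʰ/'s values for everything under Laryngeal — [−voice], [+spread glottis], [−constricted glottis] — while keeping its own [nasal], [continuant], [lateral], ….
Among the inventory, only /tʰ/ has exactly this specification, giving the surface form [ətʰkʰi].

[ətʰkʰi]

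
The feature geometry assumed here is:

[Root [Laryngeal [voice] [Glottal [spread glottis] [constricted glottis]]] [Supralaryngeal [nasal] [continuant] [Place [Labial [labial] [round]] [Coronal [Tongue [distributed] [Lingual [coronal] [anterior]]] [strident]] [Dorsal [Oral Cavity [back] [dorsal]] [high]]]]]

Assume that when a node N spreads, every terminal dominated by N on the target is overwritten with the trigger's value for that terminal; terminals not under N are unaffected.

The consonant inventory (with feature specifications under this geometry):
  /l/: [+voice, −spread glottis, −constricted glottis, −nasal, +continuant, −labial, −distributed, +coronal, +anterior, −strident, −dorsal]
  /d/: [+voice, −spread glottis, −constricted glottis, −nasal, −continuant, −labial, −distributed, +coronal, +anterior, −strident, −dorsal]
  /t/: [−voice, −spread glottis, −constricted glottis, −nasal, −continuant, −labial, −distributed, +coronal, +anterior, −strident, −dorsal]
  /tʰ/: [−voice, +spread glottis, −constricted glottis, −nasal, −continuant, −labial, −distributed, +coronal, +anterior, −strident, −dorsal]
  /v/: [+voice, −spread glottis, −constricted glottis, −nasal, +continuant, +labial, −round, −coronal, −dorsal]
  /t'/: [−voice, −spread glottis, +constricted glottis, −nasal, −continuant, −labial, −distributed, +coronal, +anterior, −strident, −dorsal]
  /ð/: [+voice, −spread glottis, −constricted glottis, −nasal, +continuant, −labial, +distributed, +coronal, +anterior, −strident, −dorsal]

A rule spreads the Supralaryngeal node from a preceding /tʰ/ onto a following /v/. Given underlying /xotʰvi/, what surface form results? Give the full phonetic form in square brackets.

[xotʰdi]

The Supralaryngeal node dominates the terminals [nasal], [continuant], [labial], [round], [distributed], [coronal], [anterior], [strident], [back], [dorsal], [high].
The target acquires /tʰ/'s values for everything under Supralaryngeal — [−nasal], [−continuant], [−labial], [−distributed], [+coronal], [+anterior], [−strident], [−dorsal] — while keeping its own [voice], [spread glottis], [constricted glottis].
This feature bundle is that of [d], so /xotʰvi/ surfaces as [xotʰdi].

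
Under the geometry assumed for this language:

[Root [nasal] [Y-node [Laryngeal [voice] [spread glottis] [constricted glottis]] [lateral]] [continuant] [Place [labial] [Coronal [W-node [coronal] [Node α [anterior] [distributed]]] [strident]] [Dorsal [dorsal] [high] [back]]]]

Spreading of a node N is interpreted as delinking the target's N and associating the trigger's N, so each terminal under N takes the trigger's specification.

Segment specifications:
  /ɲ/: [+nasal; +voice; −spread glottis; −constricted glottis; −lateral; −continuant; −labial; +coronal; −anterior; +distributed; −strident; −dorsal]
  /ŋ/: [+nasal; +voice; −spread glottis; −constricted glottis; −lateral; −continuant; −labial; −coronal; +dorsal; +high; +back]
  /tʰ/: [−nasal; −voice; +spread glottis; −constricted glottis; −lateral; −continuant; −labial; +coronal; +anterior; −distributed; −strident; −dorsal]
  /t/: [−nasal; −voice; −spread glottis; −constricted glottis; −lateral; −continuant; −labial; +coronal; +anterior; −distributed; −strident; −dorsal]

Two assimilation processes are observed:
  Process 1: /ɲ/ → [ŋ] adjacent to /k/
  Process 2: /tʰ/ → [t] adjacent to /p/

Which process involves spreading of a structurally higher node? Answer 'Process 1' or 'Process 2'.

Process 1

Process 1 alters [coronal], [anterior], [distributed], [strident], [dorsal], [high], [back]; the lowest common ancestor is Place (depth 1 from Root).
In Process 2, [spread glottis] changes, so the minimal spreading node is [spread glottis] at depth 3.
Depth 1 < depth 3; Process 1 involves the structurally higher constituent Place.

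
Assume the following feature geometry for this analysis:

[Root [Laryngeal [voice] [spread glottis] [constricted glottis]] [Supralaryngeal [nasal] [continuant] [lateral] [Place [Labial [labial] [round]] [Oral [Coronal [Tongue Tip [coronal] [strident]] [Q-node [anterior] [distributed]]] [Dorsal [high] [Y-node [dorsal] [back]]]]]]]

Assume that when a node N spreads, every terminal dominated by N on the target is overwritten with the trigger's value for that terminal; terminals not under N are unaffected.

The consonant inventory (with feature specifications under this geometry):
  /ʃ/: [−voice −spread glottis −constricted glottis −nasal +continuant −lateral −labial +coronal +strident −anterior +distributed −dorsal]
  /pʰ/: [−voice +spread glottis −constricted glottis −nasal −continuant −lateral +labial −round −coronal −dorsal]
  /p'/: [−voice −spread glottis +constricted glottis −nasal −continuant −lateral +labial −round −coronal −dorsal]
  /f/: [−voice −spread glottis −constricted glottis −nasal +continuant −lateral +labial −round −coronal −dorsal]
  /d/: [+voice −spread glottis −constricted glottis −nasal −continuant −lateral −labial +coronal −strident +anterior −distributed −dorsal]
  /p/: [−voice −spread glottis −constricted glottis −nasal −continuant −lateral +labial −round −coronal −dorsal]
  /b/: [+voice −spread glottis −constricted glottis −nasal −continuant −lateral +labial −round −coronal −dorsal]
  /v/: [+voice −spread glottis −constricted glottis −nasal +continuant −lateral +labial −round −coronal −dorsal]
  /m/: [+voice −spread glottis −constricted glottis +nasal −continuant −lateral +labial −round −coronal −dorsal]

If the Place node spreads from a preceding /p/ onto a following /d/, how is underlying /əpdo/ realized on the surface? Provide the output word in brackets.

Place immediately or transitively dominates [labial], [round], [coronal], [strident], [anterior], [distributed], [high], [dorsal], [back].
Spreading Place from /p/ onto /d/ replaces those values with /p/'s: [+labial], [−round], [−coronal], [−dorsal]. Features outside Place ([voice], [spread glottis], [constricted glottis], …) stay as in /d/.
Among the inventory, only /b/ has exactly this specification, giving the surface form [əpbo].

[əpbo]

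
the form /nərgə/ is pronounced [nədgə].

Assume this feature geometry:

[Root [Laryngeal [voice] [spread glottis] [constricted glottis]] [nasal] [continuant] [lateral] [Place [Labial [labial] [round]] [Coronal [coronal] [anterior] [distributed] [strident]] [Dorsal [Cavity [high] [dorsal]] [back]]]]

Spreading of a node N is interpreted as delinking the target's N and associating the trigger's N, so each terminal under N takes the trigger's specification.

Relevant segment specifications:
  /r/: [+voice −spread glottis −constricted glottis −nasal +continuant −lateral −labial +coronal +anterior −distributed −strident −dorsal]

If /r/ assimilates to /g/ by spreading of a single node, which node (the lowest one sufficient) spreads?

Feature comparison: [continuant] differs between /r/ and [d]; the remaining terminals match.
Only a single terminal changes, and /g/ supplies the new value, so [continuant] itself is the minimal spreading constituent.
Had Root spread, [coronal], [dorsal] would have taken /g/'s values; they stay as in /r/, confirming the spreading constituent is exactly [continuant].

[continuant]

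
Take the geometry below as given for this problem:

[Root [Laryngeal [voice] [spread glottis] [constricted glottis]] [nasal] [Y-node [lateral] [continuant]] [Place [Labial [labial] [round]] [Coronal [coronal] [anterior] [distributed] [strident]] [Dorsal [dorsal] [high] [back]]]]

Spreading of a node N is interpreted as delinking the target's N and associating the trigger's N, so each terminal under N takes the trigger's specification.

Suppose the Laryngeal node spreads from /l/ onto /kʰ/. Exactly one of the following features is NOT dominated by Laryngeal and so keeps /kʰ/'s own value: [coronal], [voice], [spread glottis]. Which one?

Laryngeal dominates exactly [voice], [spread glottis], [constricted glottis].
[spread glottis], [voice] all lie under Laryngeal, so they are overwritten when Laryngeal spreads.
[coronal] is not within the Laryngeal subtree (it hangs from Coronal), so /kʰ/'s [coronal] value survives.

[coronal]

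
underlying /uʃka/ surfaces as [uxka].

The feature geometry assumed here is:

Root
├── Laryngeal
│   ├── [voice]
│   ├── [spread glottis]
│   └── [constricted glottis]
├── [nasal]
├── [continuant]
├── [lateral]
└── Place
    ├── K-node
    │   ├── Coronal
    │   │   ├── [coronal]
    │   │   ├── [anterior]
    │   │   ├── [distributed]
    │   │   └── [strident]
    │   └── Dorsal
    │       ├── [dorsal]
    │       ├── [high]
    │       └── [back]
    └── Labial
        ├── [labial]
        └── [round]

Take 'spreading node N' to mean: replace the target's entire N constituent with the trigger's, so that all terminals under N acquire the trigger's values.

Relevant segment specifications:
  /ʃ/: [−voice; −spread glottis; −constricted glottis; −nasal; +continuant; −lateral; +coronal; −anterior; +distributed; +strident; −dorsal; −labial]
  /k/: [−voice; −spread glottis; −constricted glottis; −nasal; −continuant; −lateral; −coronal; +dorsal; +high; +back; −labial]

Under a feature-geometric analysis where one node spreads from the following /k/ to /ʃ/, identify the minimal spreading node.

K-node

The alternation /ʃ/ → [x] changes [coronal], [anterior], [distributed], [strident], [dorsal], [high], [back] and nothing else.
In this geometry the lowest node dominating all of them is K-node: every daughter of K-node dominates only a proper subset, so no lower node suffices.
Delinking /ʃ/'s K-node and associating /k/'s K-node gives precisely the feature bundle of [x].
[continuant] stays as in /ʃ/ although /k/ differs there, so no node dominating it spread; among the remaining candidates K-node is the lowest that derives the output.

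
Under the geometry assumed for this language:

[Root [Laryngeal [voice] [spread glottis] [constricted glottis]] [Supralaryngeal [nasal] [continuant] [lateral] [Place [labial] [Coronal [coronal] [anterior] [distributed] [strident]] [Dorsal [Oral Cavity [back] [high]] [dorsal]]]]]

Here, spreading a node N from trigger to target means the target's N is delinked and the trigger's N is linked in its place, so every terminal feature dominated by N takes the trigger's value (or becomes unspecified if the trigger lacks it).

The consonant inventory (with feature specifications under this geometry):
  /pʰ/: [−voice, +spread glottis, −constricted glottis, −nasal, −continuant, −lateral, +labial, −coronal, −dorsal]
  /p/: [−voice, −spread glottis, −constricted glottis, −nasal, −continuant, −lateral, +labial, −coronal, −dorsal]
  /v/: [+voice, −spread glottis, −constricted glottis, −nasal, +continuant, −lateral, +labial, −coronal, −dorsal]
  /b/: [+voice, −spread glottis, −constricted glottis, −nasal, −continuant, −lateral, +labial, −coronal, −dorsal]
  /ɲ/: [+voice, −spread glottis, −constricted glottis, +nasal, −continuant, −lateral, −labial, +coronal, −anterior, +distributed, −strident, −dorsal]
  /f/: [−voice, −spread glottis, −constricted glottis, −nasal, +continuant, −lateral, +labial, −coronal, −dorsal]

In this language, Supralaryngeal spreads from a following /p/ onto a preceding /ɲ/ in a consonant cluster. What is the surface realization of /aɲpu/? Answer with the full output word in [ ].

[abpu]

Terminals under Supralaryngeal in this geometry: [nasal], [continuant], [lateral], [labial], [coronal], [anterior], [distributed], [strident], [back], [high], [dorsal].
After delinking /ɲ/'s Supralaryngeal and linking /p/'s, the affected terminals become [−nasal], [−continuant], [−lateral], [+labial], [−coronal], [−dorsal]; [voice], [spread glottis], [constricted glottis] (outside Supralaryngeal) are retained from /ɲ/.
This feature bundle is that of [b], so /aɲpu/ surfaces as [abpu].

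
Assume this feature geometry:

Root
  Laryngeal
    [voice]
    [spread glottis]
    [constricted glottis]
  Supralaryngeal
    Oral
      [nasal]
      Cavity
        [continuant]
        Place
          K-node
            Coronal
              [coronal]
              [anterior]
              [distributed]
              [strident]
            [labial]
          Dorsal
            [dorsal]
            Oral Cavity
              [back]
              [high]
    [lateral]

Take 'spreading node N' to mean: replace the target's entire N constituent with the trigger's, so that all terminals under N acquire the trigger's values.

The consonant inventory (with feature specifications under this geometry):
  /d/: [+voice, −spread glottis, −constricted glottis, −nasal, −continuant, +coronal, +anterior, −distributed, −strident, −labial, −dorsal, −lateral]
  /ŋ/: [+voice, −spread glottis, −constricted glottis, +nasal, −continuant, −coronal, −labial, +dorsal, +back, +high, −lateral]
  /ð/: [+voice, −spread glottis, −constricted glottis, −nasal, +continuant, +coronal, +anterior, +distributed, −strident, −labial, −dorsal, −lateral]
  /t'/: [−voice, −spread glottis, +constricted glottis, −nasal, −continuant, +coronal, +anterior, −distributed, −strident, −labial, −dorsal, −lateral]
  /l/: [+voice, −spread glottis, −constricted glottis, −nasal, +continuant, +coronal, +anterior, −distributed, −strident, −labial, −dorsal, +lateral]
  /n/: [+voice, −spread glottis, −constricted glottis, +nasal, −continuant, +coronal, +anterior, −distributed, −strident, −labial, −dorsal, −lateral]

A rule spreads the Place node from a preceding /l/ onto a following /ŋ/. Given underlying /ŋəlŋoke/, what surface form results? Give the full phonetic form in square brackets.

Place immediately or transitively dominates [coronal], [anterior], [distributed], [strident], [labial], [dorsal], [back], [high].
The target acquires /l/'s values for everything under Place — [+coronal], [+anterior], [−distributed], [−strident], [−labial], [−dorsal] — while keeping its own [voice], [spread glottis], [constricted glottis], ….
The resulting bundle matches /n/ in the inventory; substituting it for /ŋ/ gives [ŋəlnoke].

[ŋəlnoke]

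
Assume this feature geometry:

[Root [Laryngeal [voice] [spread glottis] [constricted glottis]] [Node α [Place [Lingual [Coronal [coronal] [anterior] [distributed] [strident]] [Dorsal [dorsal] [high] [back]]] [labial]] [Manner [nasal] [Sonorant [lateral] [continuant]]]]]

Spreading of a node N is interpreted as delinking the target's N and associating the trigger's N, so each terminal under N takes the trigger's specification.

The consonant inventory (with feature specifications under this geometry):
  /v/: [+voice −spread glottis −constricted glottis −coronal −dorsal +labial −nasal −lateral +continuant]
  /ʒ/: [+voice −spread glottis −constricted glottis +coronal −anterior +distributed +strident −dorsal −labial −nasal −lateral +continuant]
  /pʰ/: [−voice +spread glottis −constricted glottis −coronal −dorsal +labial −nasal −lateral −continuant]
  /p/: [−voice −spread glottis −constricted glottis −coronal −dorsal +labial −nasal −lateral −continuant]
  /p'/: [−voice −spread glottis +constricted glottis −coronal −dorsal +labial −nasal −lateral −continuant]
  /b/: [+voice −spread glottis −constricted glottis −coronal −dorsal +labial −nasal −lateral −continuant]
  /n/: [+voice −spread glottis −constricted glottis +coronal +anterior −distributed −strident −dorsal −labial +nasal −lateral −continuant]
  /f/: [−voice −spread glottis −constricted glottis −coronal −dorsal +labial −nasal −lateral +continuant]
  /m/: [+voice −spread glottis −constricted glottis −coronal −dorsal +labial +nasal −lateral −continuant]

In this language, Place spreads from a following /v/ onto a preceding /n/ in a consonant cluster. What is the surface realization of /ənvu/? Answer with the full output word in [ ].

Terminals under Place in this geometry: [coronal], [anterior], [distributed], [strident], [dorsal], [high], [back], [labial].
After delinking /n/'s Place and linking /v/'s, the affected terminals become [−coronal], [−dorsal], [+labial]; [voice], [spread glottis], [constricted glottis], … (outside Place) are retained from /n/.
The resulting bundle matches /m/ in the inventory; substituting it for /n/ gives [əmvu].

[əmvu]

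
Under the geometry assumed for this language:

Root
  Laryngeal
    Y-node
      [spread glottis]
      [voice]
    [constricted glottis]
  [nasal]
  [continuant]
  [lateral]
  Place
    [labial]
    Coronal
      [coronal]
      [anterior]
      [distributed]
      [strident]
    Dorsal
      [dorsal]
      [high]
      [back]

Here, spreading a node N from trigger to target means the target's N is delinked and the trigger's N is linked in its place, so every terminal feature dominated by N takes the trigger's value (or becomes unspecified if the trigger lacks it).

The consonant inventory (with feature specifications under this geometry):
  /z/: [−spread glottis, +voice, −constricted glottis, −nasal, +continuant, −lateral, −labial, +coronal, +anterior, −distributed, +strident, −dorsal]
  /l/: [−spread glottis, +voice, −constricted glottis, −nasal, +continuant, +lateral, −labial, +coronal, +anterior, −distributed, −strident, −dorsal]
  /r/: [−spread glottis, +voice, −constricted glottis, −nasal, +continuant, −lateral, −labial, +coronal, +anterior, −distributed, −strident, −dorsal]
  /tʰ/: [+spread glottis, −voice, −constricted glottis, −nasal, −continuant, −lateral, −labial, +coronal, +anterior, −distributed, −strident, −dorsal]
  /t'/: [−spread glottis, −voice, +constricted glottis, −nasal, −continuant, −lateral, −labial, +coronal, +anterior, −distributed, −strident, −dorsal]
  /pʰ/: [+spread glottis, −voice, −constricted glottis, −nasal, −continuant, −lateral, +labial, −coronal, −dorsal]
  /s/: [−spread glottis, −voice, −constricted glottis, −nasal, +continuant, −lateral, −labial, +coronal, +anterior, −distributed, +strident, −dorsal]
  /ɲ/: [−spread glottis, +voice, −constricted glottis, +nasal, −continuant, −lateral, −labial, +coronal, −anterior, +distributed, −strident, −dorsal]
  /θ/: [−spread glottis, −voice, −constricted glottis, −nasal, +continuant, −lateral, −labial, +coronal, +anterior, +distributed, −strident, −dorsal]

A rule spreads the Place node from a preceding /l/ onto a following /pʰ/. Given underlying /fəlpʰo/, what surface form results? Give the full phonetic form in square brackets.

The Place node dominates the terminals [labial], [coronal], [anterior], [distributed], [strident], [dorsal], [high], [back].
After delinking /pʰ/'s Place and linking /l/'s, the affected terminals become [−labial], [+coronal], [+anterior], [−distributed], [−strident], [−dorsal]; [spread glottis], [voice], [constricted glottis], … (outside Place) are retained from /pʰ/.
The resulting bundle matches /tʰ/ in the inventory; substituting it for /pʰ/ gives [fəltʰo].

[fəltʰo]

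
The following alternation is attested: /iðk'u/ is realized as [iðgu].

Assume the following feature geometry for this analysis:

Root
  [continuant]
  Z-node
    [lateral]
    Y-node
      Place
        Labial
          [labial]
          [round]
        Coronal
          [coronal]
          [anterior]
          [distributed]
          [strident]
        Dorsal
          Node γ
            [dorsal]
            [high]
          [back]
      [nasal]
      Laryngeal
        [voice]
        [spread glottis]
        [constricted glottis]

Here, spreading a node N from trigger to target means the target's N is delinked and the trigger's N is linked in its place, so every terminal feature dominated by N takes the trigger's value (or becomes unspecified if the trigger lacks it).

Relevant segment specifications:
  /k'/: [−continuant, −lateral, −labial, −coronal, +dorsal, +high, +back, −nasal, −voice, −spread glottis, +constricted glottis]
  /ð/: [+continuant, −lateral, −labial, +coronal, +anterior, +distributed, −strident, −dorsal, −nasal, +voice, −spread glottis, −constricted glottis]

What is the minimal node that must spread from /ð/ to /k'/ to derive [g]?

/k'/ and [g] differ in [voice], [constricted glottis]; every other specified feature is identical.
These terminals are all dominated by Laryngeal, and no proper subconstituent of Laryngeal covers them all; Laryngeal is their lowest common ancestor.
Spreading Laryngeal from /ð/ overwrites each of those terminals with /ð/'s values, yielding exactly [g].
Since [coronal], [dorsal] are preserved even though /ð/ disagrees there, no node above Laryngeal spread.

Laryngeal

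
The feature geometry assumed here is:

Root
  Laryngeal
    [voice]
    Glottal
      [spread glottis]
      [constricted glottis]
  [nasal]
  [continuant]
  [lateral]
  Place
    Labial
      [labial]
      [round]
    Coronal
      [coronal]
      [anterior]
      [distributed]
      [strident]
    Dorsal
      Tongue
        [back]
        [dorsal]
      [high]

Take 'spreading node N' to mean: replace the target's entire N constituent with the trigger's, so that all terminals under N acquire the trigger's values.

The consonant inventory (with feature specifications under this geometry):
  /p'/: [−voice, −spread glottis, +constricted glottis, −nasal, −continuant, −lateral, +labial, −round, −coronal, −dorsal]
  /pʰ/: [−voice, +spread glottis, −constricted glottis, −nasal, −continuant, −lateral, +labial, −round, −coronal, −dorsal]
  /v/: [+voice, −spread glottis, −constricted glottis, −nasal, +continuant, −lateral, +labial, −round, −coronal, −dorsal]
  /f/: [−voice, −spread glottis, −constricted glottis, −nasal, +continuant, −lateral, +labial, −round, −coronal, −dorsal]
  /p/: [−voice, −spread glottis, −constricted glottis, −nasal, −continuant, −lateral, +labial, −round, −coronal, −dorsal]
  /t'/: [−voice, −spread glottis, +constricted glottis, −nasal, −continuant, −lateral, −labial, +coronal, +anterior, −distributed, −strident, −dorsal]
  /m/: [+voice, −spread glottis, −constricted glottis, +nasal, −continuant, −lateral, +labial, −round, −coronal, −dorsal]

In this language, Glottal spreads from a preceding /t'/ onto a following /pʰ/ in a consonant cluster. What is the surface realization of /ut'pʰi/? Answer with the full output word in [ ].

[ut'p'i]

The Glottal node dominates the terminals [spread glottis], [constricted glottis].
After delinking /pʰ/'s Glottal and linking /t'/'s, the affected terminals become [−spread glottis], [+constricted glottis]; [voice], [nasal], [continuant], … (outside Glottal) are retained from /pʰ/.
The resulting bundle matches /p'/ in the inventory; substituting it for /pʰ/ gives [ut'p'i].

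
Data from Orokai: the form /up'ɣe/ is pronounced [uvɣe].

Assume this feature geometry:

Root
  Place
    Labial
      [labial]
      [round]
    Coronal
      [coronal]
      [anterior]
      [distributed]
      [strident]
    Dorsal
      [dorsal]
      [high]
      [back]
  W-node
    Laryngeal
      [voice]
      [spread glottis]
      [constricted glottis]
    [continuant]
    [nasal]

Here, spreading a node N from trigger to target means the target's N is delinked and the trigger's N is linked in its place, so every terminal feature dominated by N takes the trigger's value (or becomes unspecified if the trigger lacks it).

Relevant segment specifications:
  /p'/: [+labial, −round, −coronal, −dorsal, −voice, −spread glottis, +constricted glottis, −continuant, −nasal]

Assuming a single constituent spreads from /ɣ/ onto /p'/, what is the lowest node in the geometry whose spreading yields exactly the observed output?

Feature comparison: [voice], [constricted glottis], [continuant] differ between /p'/ and [v]; the remaining terminals match.
These terminals are all dominated by W-node, and no proper subconstituent of W-node covers them all; W-node is their lowest common ancestor.
If W-node spreads, every terminal under it takes /ɣ/'s value, producing [v] as observed.
Had Root spread, [dorsal], [labial] would have taken /ɣ/'s values; they stay as in /p'/, confirming the spreading constituent is exactly W-node.

W-node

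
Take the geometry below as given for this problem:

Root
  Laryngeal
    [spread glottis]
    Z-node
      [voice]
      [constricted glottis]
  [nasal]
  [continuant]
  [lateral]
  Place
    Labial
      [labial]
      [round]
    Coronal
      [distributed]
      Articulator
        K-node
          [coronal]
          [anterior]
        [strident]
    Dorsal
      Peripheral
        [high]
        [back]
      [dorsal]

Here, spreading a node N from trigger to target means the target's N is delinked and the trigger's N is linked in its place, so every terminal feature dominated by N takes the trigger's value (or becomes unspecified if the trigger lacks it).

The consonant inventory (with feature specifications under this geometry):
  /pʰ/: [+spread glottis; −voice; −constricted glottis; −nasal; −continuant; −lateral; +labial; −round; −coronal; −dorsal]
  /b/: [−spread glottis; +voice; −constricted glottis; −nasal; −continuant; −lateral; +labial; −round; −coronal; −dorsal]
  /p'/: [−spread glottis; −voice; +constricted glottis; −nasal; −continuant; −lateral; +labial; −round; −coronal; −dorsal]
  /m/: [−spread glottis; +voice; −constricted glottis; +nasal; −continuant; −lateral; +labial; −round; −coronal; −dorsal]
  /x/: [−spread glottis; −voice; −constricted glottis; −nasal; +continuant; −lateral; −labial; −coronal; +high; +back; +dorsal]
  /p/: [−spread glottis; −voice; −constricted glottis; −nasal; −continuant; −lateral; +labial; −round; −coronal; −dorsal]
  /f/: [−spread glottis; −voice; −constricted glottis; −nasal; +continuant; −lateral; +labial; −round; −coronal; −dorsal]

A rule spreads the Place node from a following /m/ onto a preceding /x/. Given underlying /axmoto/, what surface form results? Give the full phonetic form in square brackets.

Place immediately or transitively dominates [labial], [round], [distributed], [coronal], [anterior], [strident], [high], [back], [dorsal].
After delinking /x/'s Place and linking /m/'s, the affected terminals become [+labial], [−round], [−coronal], [−dorsal]; [spread glottis], [voice], [constricted glottis], … (outside Place) are retained from /x/.
The resulting bundle matches /f/ in the inventory; substituting it for /x/ gives [afmoto].

[afmoto]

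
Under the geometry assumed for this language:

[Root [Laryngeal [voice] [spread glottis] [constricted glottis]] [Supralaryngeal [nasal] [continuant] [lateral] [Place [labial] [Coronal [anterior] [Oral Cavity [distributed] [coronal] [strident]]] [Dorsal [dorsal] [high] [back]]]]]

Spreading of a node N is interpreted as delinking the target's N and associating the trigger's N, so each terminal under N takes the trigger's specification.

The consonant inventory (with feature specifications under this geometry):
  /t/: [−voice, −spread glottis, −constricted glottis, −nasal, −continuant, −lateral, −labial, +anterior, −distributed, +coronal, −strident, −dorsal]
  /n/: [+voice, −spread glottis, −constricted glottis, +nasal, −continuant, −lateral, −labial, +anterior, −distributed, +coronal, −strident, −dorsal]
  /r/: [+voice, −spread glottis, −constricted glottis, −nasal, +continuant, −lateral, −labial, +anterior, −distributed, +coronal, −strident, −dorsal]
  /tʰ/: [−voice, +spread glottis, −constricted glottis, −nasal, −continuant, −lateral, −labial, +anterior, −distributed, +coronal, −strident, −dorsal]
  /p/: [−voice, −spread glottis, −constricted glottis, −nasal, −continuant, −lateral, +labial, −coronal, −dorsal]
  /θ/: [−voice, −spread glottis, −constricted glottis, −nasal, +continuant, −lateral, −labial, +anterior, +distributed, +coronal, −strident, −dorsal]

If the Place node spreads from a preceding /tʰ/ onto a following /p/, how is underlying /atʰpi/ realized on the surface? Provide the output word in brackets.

[atʰti]

The Place node dominates the terminals [labial], [anterior], [distributed], [coronal], [strident], [dorsal], [high], [back].
After delinking /p/'s Place and linking /tʰ/'s, the affected terminals become [−labial], [+anterior], [−distributed], [+coronal], [−strident], [−dorsal]; [voice], [spread glottis], [constricted glottis], … (outside Place) are retained from /p/.
Among the inventory, only /t/ has exactly this specification, giving the surface form [atʰti].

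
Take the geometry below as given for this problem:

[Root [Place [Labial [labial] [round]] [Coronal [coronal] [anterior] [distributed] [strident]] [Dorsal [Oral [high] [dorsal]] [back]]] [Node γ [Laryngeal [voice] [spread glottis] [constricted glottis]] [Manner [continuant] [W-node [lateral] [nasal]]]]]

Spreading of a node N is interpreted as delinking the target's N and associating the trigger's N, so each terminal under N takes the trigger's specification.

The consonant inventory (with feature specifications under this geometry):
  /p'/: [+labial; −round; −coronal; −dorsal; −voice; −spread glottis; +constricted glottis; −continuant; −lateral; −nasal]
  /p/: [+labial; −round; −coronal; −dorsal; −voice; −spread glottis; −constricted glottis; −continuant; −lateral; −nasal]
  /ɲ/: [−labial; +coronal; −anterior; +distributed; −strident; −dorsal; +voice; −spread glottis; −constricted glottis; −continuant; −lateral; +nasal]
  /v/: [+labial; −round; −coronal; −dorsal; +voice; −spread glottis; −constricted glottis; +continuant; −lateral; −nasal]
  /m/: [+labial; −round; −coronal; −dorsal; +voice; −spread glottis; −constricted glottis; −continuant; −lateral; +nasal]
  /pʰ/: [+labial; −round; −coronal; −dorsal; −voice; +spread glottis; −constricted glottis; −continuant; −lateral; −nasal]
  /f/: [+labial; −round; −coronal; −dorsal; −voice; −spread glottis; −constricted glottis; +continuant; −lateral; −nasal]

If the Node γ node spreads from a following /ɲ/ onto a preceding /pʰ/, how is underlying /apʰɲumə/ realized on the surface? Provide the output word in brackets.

[amɲumə]

Node γ immediately or transitively dominates [voice], [spread glottis], [constricted glottis], [continuant], [lateral], [nasal].
After delinking /pʰ/'s Node γ and linking /ɲ/'s, the affected terminals become [+voice], [−spread glottis], [−constricted glottis], [−continuant], [−lateral], [+nasal]; [labial], [round], [coronal], … (outside Node γ) are retained from /pʰ/.
This feature bundle is that of [m], so /apʰɲumə/ surfaces as [amɲumə].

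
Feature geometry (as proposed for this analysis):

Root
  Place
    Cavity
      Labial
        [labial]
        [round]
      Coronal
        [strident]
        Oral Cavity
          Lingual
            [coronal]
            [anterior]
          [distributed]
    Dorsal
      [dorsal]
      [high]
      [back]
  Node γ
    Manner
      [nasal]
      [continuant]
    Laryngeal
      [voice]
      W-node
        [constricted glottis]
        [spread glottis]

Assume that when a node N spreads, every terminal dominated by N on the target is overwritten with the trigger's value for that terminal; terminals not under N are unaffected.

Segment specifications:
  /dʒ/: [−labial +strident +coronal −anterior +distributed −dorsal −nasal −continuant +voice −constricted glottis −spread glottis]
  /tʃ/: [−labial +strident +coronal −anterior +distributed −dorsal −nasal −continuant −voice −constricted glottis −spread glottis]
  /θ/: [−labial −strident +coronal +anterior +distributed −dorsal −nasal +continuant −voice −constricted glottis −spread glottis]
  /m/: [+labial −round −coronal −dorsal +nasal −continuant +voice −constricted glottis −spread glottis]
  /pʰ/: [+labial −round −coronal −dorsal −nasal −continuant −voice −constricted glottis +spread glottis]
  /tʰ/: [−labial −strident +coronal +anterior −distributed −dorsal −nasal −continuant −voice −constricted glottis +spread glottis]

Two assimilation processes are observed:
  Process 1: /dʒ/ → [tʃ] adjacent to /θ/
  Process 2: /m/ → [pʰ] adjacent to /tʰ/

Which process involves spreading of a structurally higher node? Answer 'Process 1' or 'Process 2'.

Process 2

Process 1: the feature that changes is [voice]; the minimal node is [voice] (depth 3).
In Process 2, [voice], [spread glottis], [nasal] change, so the minimal spreading node is Node γ at depth 1.
Depth 1 < depth 3; Process 2 involves the structurally higher constituent Node γ.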